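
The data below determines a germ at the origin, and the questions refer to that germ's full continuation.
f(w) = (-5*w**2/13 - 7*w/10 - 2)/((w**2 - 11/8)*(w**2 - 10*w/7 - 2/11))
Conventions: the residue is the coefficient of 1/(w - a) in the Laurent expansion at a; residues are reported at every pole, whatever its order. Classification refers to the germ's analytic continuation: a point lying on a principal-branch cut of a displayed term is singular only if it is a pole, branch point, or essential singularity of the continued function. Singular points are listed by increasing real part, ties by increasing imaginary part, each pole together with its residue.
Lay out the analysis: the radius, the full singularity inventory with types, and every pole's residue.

Denominator factor (w**2 - 11/8): discriminant 11/2, real irrational roots (1/4)*sqrt(22) and -(1/4)*sqrt(22); poles of order 1, moduli (1/4)*sqrt(22) and (1/4)*sqrt(22).
Denominator factor (w**2 - 10*w/7 - 2/11): discriminant 1492/539, real irrational roots 5/7 + (1/77)*sqrt(4103) and 5/7 - (1/77)*sqrt(4103); poles of order 1, moduli 5/7 + (1/77)*sqrt(4103) and -5/7 + (1/77)*sqrt(4103).
The radius of convergence is the smallest modulus among the singular points: -5/7 + (1/77)*sqrt(4103).
The factor w**2 - 11/8 splits as (w - a)(w - a') with a = -(1/4)*sqrt(22), a' = (1/4)*sqrt(22). At the order-1 pole a set g(w) = (w - a)*f(w) = [(-5*w**2/13 - 7*w/10 - 2)/(w**2 - 10*w/7 - 2/11)] / (w - a').
Simple pole: residue = g(a) at a = -(1/4)*sqrt(22), which is 10970498/6819475 - (1969751/6819475)*sqrt(22).
The factor w**2 - 10*w/7 - 2/11 splits as (w - a)(w - a') with a = 5/7 - (1/77)*sqrt(4103), a' = 5/7 + (1/77)*sqrt(4103). At the order-1 pole a set g(w) = (w - a)*f(w) = [(-5*w**2/13 - 7*w/10 - 2)/(w**2 - 11/8)] / (w - a').
Simple pole: residue = g(a) at a = 5/7 - (1/77)*sqrt(4103), which is -10970498/6819475 + (30162986/2543664175)*sqrt(4103).
The factor w**2 - 11/8 splits as (w - a)(w - a') with a = (1/4)*sqrt(22), a' = -(1/4)*sqrt(22). At the order-1 pole a set g(w) = (w - a)*f(w) = [(-5*w**2/13 - 7*w/10 - 2)/(w**2 - 10*w/7 - 2/11)] / (w - a').
Simple pole: residue = g(a) at a = (1/4)*sqrt(22), which is 10970498/6819475 + (1969751/6819475)*sqrt(22).
The factor w**2 - 10*w/7 - 2/11 splits as (w - a)(w - a') with a = 5/7 + (1/77)*sqrt(4103), a' = 5/7 - (1/77)*sqrt(4103). At the order-1 pole a set g(w) = (w - a)*f(w) = [(-5*w**2/13 - 7*w/10 - 2)/(w**2 - 11/8)] / (w - a').
Simple pole: residue = g(a) at a = 5/7 + (1/77)*sqrt(4103), which is -10970498/6819475 - (30162986/2543664175)*sqrt(4103).
List the singular points by increasing real part (a conjugate pair: the negative imaginary part first).

Radius of convergence at 0: -5/7 + (1/77)*sqrt(4103).
At -(1/4)*sqrt(22): a pole of order 1; residue 10970498/6819475 - (1969751/6819475)*sqrt(22).
At 5/7 - (1/77)*sqrt(4103): a pole of order 1; residue -10970498/6819475 + (30162986/2543664175)*sqrt(4103).
At (1/4)*sqrt(22): a pole of order 1; residue 10970498/6819475 + (1969751/6819475)*sqrt(22).
At 5/7 + (1/77)*sqrt(4103): a pole of order 1; residue -10970498/6819475 - (30162986/2543664175)*sqrt(4103).


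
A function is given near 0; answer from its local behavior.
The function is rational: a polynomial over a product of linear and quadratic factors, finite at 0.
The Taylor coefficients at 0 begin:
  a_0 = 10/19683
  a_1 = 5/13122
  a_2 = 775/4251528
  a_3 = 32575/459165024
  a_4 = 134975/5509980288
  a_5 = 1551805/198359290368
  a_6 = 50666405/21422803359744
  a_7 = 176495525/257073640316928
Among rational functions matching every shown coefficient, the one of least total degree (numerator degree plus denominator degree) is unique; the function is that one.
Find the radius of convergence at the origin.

The radius of convergence is 9/2.

No rational of total degree below 4 reproduces all 8 coefficients; solving the [0/4] Pade equations on them gives f(λ) = 5/(9*(λ - 12)*(λ - 9/2)**3), whose expansion matches every shown term.
Denominator factor (λ - 12): pole of order 1 at 12, modulus 12.
Denominator factor (λ - 9/2)^3: pole of order 3 at 9/2, modulus 9/2.
The radius of convergence is the smallest modulus among the singular points: 9/2.


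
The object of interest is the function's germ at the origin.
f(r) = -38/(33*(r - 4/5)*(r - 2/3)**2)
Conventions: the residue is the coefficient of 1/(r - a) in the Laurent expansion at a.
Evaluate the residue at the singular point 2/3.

The residue is 1425/22.

At the order-2 pole 2/3 set g(r) = (r - (2/3))^2*f(r) = -38/(33*(r - 4/5)).
Order-2 pole: residue = g'(a); g'(2/3) = 1425/22, so the residue is 1425/22.


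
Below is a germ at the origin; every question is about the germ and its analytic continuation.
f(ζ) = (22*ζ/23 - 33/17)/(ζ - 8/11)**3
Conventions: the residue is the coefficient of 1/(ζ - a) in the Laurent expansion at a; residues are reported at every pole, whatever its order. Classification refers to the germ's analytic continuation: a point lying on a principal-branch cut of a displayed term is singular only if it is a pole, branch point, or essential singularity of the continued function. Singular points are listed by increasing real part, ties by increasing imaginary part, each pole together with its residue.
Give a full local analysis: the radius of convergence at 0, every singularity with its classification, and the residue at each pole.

Radius of convergence at 0: 8/11.
At 8/11: a pole of order 3; residue 0.

Denominator factor (ζ - 8/11)^3: pole of order 3 at 8/11, modulus 8/11.
The radius of convergence is the smallest modulus among the singular points: 8/11.
At the order-3 pole 8/11 set g(ζ) = (ζ - (8/11))^3*f(ζ) = 22*ζ/23 - 33/17.
Order-3 pole: residue = g''(a)/2; g''(8/11) = 0, so the residue is 0.


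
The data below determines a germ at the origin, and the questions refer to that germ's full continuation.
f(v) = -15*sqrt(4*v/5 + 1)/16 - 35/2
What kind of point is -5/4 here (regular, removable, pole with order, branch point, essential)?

The term (-15/16)*sqrt(1 - v/(-5/4)) has argument 1 - -5/4/(-5/4) = 0 at -5/4: a square-root (algebraic, two-sheeted) branch point; the remaining terms are analytic or single-valued there.

The point is an algebraic (square-root) branch point.


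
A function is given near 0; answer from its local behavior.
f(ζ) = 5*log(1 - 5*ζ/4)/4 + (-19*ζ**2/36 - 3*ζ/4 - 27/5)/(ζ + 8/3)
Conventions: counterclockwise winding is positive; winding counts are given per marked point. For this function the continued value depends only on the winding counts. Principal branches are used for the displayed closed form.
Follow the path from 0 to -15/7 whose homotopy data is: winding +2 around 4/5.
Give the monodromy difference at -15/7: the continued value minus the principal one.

The rational part is single-valued and drops out of the difference; each branch term changes only by its own monodromy.
(5/4)*log(1 - ζ/(4/5)): each positive loop around 4/5 adds 2*pi*i to the log, so winding +2 contributes (5/4)*(2)*2*pi*i = (5)*pi*i.
Summing the contributions at ζ = -15/7 gives (5)*pi*i.

Continued minus principal equals (5)*pi*i.


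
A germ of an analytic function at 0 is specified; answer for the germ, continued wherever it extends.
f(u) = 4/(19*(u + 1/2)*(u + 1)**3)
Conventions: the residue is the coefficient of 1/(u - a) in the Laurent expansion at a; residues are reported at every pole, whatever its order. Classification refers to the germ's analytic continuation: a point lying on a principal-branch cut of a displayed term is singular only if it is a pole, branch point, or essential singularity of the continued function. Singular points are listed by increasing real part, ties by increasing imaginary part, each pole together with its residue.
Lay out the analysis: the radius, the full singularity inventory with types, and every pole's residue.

Radius of convergence at 0: 1/2.
At -1: a pole of order 3; residue -32/19.
At -1/2: a pole of order 1; residue 32/19.

Denominator factor (u + 1/2): pole of order 1 at -1/2, modulus 1/2.
Denominator factor (u + 1)^3: pole of order 3 at -1, modulus 1.
The radius of convergence is the smallest modulus among the singular points: 1/2.
At the order-3 pole -1 set g(u) = (u - (-1))^3*f(u) = 4/(19*(u + 1/2)).
Order-3 pole: residue = g''(a)/2; g''(-1) = -64/19, so the residue is -32/19.
At the order-1 pole -1/2 set g(u) = (u - (-1/2))*f(u) = 4/(19*(u + 1)**3).
Simple pole: residue = g(a) at a = -1/2, which is 32/19.
List the singular points by increasing real part (a conjugate pair: the negative imaginary part first).


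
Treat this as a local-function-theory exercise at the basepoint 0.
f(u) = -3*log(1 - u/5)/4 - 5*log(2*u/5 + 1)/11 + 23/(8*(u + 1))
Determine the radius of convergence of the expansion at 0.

The radius of convergence is 1.

Denominator factor (u + 1): pole of order 1 at -1, modulus 1.
Branch term (-5/11)*log(1 - u/(-5/2)): its argument vanishes at u = -5/2, a logarithmic branch point, modulus 5/2.
Branch term (-3/4)*log(1 - u/(5)): its argument vanishes at u = 5, a logarithmic branch point, modulus 5.
The radius of convergence is the smallest modulus among the singular points: 1.


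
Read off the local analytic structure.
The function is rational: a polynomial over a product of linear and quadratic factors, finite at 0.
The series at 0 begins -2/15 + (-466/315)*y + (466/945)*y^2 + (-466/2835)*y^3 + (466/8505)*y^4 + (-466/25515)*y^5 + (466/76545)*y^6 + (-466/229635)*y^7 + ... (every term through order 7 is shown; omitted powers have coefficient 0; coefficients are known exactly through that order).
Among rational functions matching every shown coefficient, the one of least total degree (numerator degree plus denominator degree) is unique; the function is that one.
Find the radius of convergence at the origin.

No rational of total degree below 2 reproduces all 8 coefficients; solving the [1/1] Pade equations on them gives f(y) = (-32*y/7 - 2/5)/(y + 3), whose expansion matches every shown term.
Denominator factor (y + 3): pole of order 1 at -3, modulus 3.
The radius of convergence is the smallest modulus among the singular points: 3.

The radius of convergence is 3.


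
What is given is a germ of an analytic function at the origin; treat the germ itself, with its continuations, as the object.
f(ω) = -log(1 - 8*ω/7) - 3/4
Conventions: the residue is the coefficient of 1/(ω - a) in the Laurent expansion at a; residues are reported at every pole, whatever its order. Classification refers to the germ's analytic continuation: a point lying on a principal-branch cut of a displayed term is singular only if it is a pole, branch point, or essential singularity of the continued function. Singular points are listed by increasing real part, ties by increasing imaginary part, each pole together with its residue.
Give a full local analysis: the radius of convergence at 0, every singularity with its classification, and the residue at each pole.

Radius of convergence at 0: 7/8.
At 7/8: a logarithmic branch point.

Branch term (-1)*log(1 - ω/(7/8)): its argument vanishes at ω = 7/8, a logarithmic branch point, modulus 7/8.
The radius of convergence is the smallest modulus among the singular points: 7/8.


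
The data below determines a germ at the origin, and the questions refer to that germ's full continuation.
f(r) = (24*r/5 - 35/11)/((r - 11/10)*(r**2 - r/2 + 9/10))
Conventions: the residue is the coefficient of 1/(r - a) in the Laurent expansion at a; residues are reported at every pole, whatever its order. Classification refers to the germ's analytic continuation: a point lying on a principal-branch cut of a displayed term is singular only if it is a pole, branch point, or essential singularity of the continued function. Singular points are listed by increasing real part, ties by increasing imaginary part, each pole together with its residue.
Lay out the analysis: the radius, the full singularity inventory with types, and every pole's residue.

Radius of convergence at 0: (3/10)*sqrt(10).
At (1/4) - ((1/20)*sqrt(335))*i: a pole of order 1; residue (-577/858) + ((6275/57486)*sqrt(335))*i.
At (1/4) + ((1/20)*sqrt(335))*i: a pole of order 1; residue (-577/858) - ((6275/57486)*sqrt(335))*i.
At 11/10: a pole of order 1; residue 577/429.

Denominator factor (r**2 - r/2 + 9/10): discriminant -67/20, complex-conjugate roots (1/4) + ((1/20)*sqrt(335))*i and (1/4) - ((1/20)*sqrt(335))*i; poles of order 1, moduli (3/10)*sqrt(10) and (3/10)*sqrt(10).
Denominator factor (r - 11/10): pole of order 1 at 11/10, modulus 11/10.
The radius of convergence is the smallest modulus among the singular points: (3/10)*sqrt(10).
The factor r**2 - r/2 + 9/10 splits as (r - a)(r - a') with a = (1/4) - ((1/20)*sqrt(335))*i, a' = (1/4) + ((1/20)*sqrt(335))*i. At the order-1 pole a set g(r) = (r - a)*f(r) = [(24*r/5 - 35/11)/(r - 11/10)] / (r - a').
Simple pole: residue = g(a) at a = (1/4) - ((1/20)*sqrt(335))*i, which is (-577/858) + ((6275/57486)*sqrt(335))*i.
The factor r**2 - r/2 + 9/10 splits as (r - a)(r - a') with a = (1/4) + ((1/20)*sqrt(335))*i, a' = (1/4) - ((1/20)*sqrt(335))*i. At the order-1 pole a set g(r) = (r - a)*f(r) = [(24*r/5 - 35/11)/(r - 11/10)] / (r - a').
Simple pole: residue = g(a) at a = (1/4) + ((1/20)*sqrt(335))*i, which is (-577/858) - ((6275/57486)*sqrt(335))*i.
At the order-1 pole 11/10 set g(r) = (r - (11/10))*f(r) = (24*r/5 - 35/11)/(r**2 - r/2 + 9/10).
Simple pole: residue = g(a) at a = 11/10, which is 577/429.
List the singular points by increasing real part (a conjugate pair: the negative imaginary part first).


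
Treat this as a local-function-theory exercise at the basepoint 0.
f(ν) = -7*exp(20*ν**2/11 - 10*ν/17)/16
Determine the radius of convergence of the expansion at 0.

The radius of convergence is infinite.

The factor exp(20*ν**2/11 - 10*ν/17) is entire and contributes no finite singular point.
The polynomial part has no poles.
No finite singular points: the Taylor series at 0 converges everywhere.


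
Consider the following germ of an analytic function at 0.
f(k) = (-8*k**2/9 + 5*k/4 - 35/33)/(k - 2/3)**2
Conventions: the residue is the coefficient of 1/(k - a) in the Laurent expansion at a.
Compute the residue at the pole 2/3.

The residue is 7/108.

At the order-2 pole 2/3 set g(k) = (k - (2/3))^2*f(k) = -8*k**2/9 + 5*k/4 - 35/33.
Order-2 pole: residue = g'(a); g'(2/3) = 7/108, so the residue is 7/108.


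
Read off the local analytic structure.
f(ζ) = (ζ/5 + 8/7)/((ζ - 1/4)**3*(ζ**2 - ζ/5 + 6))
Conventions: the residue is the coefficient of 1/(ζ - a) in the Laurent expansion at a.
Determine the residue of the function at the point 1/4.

At the order-3 pole 1/4 set g(ζ) = (ζ - (1/4))^3*f(ζ) = (ζ/5 + 8/7)/(ζ**2 - ζ/5 + 6).
Order-3 pole: residue = g''(a)/2; g''(1/4) = -53225600/778992487, so the residue is -26612800/778992487.

The residue is -26612800/778992487.


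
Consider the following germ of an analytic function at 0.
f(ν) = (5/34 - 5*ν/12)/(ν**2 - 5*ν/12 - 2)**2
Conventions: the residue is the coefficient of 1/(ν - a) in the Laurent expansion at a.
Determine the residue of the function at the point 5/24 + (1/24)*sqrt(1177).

The factor ν**2 - 5*ν/12 - 2 splits as (ν - a)(ν - a') with a = 5/24 + (1/24)*sqrt(1177), a' = 5/24 - (1/24)*sqrt(1177). At the order-2 pole a set g(ν) = (ν - a)^2*f(ν) = [5/34 - 5*ν/12] / (ν - a')^2.
Order-2 pole: residue = g'(a); g'(5/24 + (1/24)*sqrt(1177)) = -(3540/23550593)*sqrt(1177), so the residue is -(3540/23550593)*sqrt(1177).

The residue is -(3540/23550593)*sqrt(1177).


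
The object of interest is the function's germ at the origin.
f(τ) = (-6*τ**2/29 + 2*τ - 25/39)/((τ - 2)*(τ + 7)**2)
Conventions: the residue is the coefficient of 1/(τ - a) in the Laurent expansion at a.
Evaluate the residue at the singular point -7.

The residue is -21817/91611.

At the order-2 pole -7 set g(τ) = (τ - (-7))^2*f(τ) = (-6*τ**2/29 + 2*τ - 25/39)/(τ - 2).
Order-2 pole: residue = g'(a); g'(-7) = -21817/91611, so the residue is -21817/91611.


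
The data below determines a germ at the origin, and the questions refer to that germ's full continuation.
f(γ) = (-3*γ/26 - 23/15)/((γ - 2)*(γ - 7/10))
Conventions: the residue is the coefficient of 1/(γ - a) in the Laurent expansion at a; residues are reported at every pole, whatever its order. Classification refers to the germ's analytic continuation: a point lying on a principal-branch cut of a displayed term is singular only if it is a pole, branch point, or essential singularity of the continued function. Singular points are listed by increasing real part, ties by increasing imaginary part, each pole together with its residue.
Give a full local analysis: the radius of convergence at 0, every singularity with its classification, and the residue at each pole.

Radius of convergence at 0: 7/10.
At 7/10: a pole of order 1; residue 1259/1014.
At 2: a pole of order 1; residue -688/507.

Denominator factor (γ - 2): pole of order 1 at 2, modulus 2.
Denominator factor (γ - 7/10): pole of order 1 at 7/10, modulus 7/10.
The radius of convergence is the smallest modulus among the singular points: 7/10.
At the order-1 pole 7/10 set g(γ) = (γ - (7/10))*f(γ) = (-3*γ/26 - 23/15)/(γ - 2).
Simple pole: residue = g(a) at a = 7/10, which is 1259/1014.
At the order-1 pole 2 set g(γ) = (γ - (2))*f(γ) = (-3*γ/26 - 23/15)/(γ - 7/10).
Simple pole: residue = g(a) at a = 2, which is -688/507.
List the singular points by increasing real part (a conjugate pair: the negative imaginary part first).


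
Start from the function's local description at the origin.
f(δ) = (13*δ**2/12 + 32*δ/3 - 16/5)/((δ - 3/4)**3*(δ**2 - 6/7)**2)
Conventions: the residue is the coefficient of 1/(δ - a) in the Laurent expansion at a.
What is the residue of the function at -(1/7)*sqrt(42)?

The factor δ**2 - 6/7 splits as (δ - a)(δ - a') with a = -(1/7)*sqrt(42), a' = (1/7)*sqrt(42). At the order-2 pole a set g(δ) = (δ - a)^2*f(δ) = [(13*δ**2/12 + 32*δ/3 - 16/5)/(δ - 3/4)**3] / (δ - a')^2.
Order-2 pole: residue = g'(a); g'(-(1/7)*sqrt(42)) = -6642868064/1976535 + (1025512082/1976535)*sqrt(42), so the residue is -6642868064/1976535 + (1025512082/1976535)*sqrt(42).

The residue is -6642868064/1976535 + (1025512082/1976535)*sqrt(42).


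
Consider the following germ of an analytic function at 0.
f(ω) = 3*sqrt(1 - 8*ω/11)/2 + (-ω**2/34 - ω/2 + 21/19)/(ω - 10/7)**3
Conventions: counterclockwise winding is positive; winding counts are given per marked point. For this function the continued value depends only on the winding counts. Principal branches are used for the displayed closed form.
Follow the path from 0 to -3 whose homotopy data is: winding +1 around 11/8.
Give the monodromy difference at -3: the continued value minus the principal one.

Continued minus principal equals -(3/11)*sqrt(385).

The rational part is single-valued and drops out of the difference; each branch term changes only by its own monodromy.
(3/2)*sqrt(1 - ω/(11/8)): winding +1 is odd, the square root flips sign, contributing -2*(3/2)*sqrt(1 - (-3)/(11/8)) = -2*(3/2)*sqrt(35/11) = -(3/11)*sqrt(385).
Summing the contributions at ω = -3 gives -(3/11)*sqrt(385).


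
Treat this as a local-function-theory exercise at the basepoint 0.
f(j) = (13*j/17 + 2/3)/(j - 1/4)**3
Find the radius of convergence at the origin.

Denominator factor (j - 1/4)^3: pole of order 3 at 1/4, modulus 1/4.
The radius of convergence is the smallest modulus among the singular points: 1/4.

The radius of convergence is 1/4.


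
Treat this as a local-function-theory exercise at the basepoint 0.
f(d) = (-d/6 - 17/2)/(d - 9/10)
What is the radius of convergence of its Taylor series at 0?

The radius of convergence is 9/10.

Denominator factor (d - 9/10): pole of order 1 at 9/10, modulus 9/10.
The radius of convergence is the smallest modulus among the singular points: 9/10.


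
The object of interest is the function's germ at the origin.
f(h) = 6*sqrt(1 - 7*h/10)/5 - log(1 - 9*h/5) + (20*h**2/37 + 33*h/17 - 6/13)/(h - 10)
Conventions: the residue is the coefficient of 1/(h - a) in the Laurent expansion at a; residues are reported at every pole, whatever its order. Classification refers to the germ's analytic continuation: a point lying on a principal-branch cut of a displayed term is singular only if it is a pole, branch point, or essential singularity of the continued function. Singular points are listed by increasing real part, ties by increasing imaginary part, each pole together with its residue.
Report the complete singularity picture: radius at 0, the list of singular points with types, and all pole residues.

Radius of convergence at 0: 5/9.
At 5/9: a logarithmic branch point.
At 10/7: an algebraic (square-root) branch point.
At 10: a pole of order 1; residue 596956/8177.

Denominator factor (h - 10): pole of order 1 at 10, modulus 10.
Branch term (6/5)*sqrt(1 - h/(10/7)): its argument vanishes at h = 10/7, a square-root branch point, modulus 10/7.
Branch term (-1)*log(1 - h/(5/9)): its argument vanishes at h = 5/9, a logarithmic branch point, modulus 5/9.
The radius of convergence is the smallest modulus among the singular points: 5/9.
The branch terms are analytic at 10 and contribute nothing to the residue; only the rational part matters.
At the order-1 pole 10 set g(h) = (h - (10))*(rational part) = 20*h**2/37 + 33*h/17 - 6/13.
Simple pole: residue = g(a) at a = 10, which is 596956/8177.
List the singular points by increasing real part (a conjugate pair: the negative imaginary part first).


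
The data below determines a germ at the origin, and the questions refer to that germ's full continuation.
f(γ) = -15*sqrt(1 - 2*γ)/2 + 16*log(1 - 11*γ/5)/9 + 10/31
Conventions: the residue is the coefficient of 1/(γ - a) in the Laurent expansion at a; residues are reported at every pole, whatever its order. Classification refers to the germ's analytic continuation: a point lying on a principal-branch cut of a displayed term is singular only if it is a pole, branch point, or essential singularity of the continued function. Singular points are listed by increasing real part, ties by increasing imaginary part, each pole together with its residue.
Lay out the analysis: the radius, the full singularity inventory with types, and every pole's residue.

Branch term (16/9)*log(1 - γ/(5/11)): its argument vanishes at γ = 5/11, a logarithmic branch point, modulus 5/11.
Branch term (-15/2)*sqrt(1 - γ/(1/2)): its argument vanishes at γ = 1/2, a square-root branch point, modulus 1/2.
The radius of convergence is the smallest modulus among the singular points: 5/11.
List the singular points by increasing real part (a conjugate pair: the negative imaginary part first).

Radius of convergence at 0: 5/11.
At 5/11: a logarithmic branch point.
At 1/2: an algebraic (square-root) branch point.


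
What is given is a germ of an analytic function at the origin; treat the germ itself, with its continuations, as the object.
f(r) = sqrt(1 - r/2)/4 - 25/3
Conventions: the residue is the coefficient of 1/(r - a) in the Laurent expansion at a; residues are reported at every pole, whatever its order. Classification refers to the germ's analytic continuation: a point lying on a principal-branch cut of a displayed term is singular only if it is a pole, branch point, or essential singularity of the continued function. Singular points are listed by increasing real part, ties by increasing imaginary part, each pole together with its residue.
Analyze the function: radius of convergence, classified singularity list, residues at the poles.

Branch term (1/4)*sqrt(1 - r/(2)): its argument vanishes at r = 2, a square-root branch point, modulus 2.
The radius of convergence is the smallest modulus among the singular points: 2.

Radius of convergence at 0: 2.
At 2: an algebraic (square-root) branch point.


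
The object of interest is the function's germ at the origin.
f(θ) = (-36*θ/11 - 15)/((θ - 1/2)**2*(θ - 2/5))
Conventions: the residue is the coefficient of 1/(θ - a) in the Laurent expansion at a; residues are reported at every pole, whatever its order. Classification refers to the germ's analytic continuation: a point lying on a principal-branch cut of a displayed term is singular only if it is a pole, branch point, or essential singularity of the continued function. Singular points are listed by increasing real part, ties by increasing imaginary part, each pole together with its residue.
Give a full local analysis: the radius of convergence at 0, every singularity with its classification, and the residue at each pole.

Radius of convergence at 0: 2/5.
At 2/5: a pole of order 1; residue -17940/11.
At 1/2: a pole of order 2; residue 17940/11.

Denominator factor (θ - 1/2)^2: pole of order 2 at 1/2, modulus 1/2.
Denominator factor (θ - 2/5): pole of order 1 at 2/5, modulus 2/5.
The radius of convergence is the smallest modulus among the singular points: 2/5.
At the order-1 pole 2/5 set g(θ) = (θ - (2/5))*f(θ) = (-36*θ/11 - 15)/(θ - 1/2)**2.
Simple pole: residue = g(a) at a = 2/5, which is -17940/11.
At the order-2 pole 1/2 set g(θ) = (θ - (1/2))^2*f(θ) = (-36*θ/11 - 15)/(θ - 2/5).
Order-2 pole: residue = g'(a); g'(1/2) = 17940/11, so the residue is 17940/11.
List the singular points by increasing real part (a conjugate pair: the negative imaginary part first).


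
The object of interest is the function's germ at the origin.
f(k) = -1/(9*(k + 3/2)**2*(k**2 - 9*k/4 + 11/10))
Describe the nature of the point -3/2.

The point is a pole of order 2.

The denominator factor k + 3/2 vanishes at -3/2 and appears to the power 2; the numerator there equals -1/9, nonzero, and no other factor vanishes.
Hence a pole whose order is the multiplicity, 2.


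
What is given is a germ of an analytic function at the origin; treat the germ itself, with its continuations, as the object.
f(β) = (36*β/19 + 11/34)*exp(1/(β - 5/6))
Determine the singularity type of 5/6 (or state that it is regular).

The exponent 1/(β - (5/6)) has a pole at 5/6, so exp(1/(β - (5/6))) takes every nonzero value near it: an essential singularity (not a pole of any order).

The point is an essential singularity.


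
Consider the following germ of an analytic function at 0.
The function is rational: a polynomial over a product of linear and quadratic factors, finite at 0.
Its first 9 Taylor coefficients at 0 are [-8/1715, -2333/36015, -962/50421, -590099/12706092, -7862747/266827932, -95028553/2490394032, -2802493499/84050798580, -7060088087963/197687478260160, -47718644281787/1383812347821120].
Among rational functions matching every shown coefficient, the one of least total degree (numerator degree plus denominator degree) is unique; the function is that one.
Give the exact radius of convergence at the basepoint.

The radius of convergence is 1.

No rational of total degree below 7 reproduces all 9 coefficients; solving the [2/5] Pade equations on them gives f(χ) = (-8*χ**2/5 + 3*χ + 8/35)/((χ - 1)*(χ**2 - 5*χ/6 - 7)**2), whose expansion matches every shown term.
Denominator factor (χ - 1): pole of order 1 at 1, modulus 1.
Denominator factor (χ**2 - 5*χ/6 - 7)^2: discriminant 1033/36, real irrational roots 5/12 + (1/12)*sqrt(1033) and 5/12 - (1/12)*sqrt(1033); poles of order 2, moduli 5/12 + (1/12)*sqrt(1033) and -5/12 + (1/12)*sqrt(1033).
The radius of convergence is the smallest modulus among the singular points: 1.


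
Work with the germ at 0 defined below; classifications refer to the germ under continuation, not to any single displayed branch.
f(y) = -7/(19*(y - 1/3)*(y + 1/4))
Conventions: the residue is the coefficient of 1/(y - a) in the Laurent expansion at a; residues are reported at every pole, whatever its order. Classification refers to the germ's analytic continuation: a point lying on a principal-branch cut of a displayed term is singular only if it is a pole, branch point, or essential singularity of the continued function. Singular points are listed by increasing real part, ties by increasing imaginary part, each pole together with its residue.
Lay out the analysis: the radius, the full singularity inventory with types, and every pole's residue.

Radius of convergence at 0: 1/4.
At -1/4: a pole of order 1; residue 12/19.
At 1/3: a pole of order 1; residue -12/19.

Denominator factor (y - 1/3): pole of order 1 at 1/3, modulus 1/3.
Denominator factor (y + 1/4): pole of order 1 at -1/4, modulus 1/4.
The radius of convergence is the smallest modulus among the singular points: 1/4.
At the order-1 pole -1/4 set g(y) = (y - (-1/4))*f(y) = -7/(19*(y - 1/3)).
Simple pole: residue = g(a) at a = -1/4, which is 12/19.
At the order-1 pole 1/3 set g(y) = (y - (1/3))*f(y) = -7/(19*(y + 1/4)).
Simple pole: residue = g(a) at a = 1/3, which is -12/19.
List the singular points by increasing real part (a conjugate pair: the negative imaginary part first).


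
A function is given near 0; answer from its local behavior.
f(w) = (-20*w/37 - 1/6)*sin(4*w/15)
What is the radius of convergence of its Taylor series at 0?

The factor sin(4*w/15) is entire and contributes no finite singular point.
The polynomial part has no poles.
No finite singular points: the Taylor series at 0 converges everywhere.

The radius of convergence is infinite.


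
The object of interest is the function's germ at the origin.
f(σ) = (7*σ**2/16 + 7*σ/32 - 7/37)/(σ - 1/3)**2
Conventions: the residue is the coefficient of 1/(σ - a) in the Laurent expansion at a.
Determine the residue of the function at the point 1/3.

At the order-2 pole 1/3 set g(σ) = (σ - (1/3))^2*f(σ) = 7*σ**2/16 + 7*σ/32 - 7/37.
Order-2 pole: residue = g'(a); g'(1/3) = 49/96, so the residue is 49/96.

The residue is 49/96.


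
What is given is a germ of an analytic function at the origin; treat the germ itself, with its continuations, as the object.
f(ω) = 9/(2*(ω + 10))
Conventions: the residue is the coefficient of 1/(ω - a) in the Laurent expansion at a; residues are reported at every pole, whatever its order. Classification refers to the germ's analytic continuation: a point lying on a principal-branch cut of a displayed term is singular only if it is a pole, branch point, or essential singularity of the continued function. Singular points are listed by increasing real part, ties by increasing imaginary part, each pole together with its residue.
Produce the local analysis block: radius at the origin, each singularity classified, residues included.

Denominator factor (ω + 10): pole of order 1 at -10, modulus 10.
The radius of convergence is the smallest modulus among the singular points: 10.
At the order-1 pole -10 set g(ω) = (ω - (-10))*f(ω) = 9/2.
Simple pole: residue = g(a) at a = -10, which is 9/2.

Radius of convergence at 0: 10.
At -10: a pole of order 1; residue 9/2.


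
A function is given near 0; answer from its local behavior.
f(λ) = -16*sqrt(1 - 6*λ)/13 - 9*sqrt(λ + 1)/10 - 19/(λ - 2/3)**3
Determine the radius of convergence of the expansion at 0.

Denominator factor (λ - 2/3)^3: pole of order 3 at 2/3, modulus 2/3.
Branch term (-9/10)*sqrt(1 - λ/(-1)): its argument vanishes at λ = -1, a square-root branch point, modulus 1.
Branch term (-16/13)*sqrt(1 - λ/(1/6)): its argument vanishes at λ = 1/6, a square-root branch point, modulus 1/6.
The radius of convergence is the smallest modulus among the singular points: 1/6.

The radius of convergence is 1/6.


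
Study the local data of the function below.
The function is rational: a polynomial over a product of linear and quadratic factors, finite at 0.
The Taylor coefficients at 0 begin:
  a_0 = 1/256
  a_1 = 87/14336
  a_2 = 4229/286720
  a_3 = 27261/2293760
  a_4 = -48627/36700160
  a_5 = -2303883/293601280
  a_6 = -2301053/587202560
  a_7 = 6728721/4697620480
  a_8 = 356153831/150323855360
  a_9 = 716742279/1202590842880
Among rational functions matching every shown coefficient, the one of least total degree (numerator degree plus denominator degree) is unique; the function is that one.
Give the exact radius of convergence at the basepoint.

The radius of convergence is 2.

No rational of total degree below 8 reproduces all 10 coefficients; solving the [2/6] Pade equations on them gives f(ν) = (4*ν**2/5 + 3*ν/28 + 1/4)/(ν**2 - 3*ν/2 + 4)**3, whose expansion matches every shown term.
Denominator factor (ν**2 - 3*ν/2 + 4)^3: discriminant -55/4, complex-conjugate roots (3/4) + ((1/4)*sqrt(55))*i and (3/4) - ((1/4)*sqrt(55))*i; poles of order 3, moduli 2 and 2.
The radius of convergence is the smallest modulus among the singular points: 2.


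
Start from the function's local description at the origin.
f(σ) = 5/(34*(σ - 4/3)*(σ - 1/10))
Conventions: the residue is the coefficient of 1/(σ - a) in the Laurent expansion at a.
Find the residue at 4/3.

The residue is 75/629.

At the order-1 pole 4/3 set g(σ) = (σ - (4/3))*f(σ) = 5/(34*(σ - 1/10)).
Simple pole: residue = g(a) at a = 4/3, which is 75/629.


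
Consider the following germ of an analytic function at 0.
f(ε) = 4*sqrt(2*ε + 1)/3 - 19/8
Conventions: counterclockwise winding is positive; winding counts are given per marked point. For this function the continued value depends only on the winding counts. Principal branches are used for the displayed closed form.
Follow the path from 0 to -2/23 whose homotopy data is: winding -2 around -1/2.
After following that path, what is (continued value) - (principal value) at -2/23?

Continued minus principal equals 0.

The rational part is single-valued and drops out of the difference; each branch term changes only by its own monodromy.
(4/3)*sqrt(1 - ε/(-1/2)): winding -2 is even, the square root returns to the same sheet, contribution 0.
Summing the contributions at ε = -2/23 gives 0.


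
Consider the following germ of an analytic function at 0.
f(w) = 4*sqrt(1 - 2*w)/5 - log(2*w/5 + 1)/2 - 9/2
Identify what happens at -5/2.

The term (-1/2)*log(1 - w/(-5/2)) has argument 1 - -5/2/(-5/2) = 0 at -5/2: a logarithmic (infinitely-sheeted) branch point; the remaining terms are analytic or single-valued there.

The point is a logarithmic branch point.


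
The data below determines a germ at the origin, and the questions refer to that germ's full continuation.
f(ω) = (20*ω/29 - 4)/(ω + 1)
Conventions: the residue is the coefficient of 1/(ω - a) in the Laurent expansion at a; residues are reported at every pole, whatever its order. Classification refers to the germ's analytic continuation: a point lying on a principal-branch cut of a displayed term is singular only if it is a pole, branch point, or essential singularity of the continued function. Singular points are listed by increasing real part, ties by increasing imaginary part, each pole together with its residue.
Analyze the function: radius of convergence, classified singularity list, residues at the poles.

Radius of convergence at 0: 1.
At -1: a pole of order 1; residue -136/29.

Denominator factor (ω + 1): pole of order 1 at -1, modulus 1.
The radius of convergence is the smallest modulus among the singular points: 1.
At the order-1 pole -1 set g(ω) = (ω - (-1))*f(ω) = 20*ω/29 - 4.
Simple pole: residue = g(a) at a = -1, which is -136/29.


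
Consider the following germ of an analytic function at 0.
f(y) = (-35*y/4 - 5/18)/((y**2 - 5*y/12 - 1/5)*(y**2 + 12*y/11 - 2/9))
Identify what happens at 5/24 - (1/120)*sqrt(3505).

The point is a pole of order 1.

The denominator factor y**2 - 5*y/12 - 1/5 vanishes at 5/24 - (1/120)*sqrt(3505) and appears to the power 1; the numerator there equals -605/288 + (7/96)*sqrt(3505), nonzero, and no other factor vanishes.
Hence a pole whose order is the multiplicity, 1.


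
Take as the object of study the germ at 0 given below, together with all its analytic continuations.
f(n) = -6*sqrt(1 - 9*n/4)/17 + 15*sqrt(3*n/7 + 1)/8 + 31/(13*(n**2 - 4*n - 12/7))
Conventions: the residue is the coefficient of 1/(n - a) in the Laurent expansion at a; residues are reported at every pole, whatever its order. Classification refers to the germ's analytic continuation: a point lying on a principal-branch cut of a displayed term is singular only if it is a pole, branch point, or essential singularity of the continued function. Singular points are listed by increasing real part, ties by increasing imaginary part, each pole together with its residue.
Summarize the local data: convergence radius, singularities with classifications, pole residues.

Radius of convergence at 0: -2 + (2/7)*sqrt(70).
At -7/3: an algebraic (square-root) branch point.
At 2 - (2/7)*sqrt(70): a pole of order 1; residue -(31/520)*sqrt(70).
At 4/9: an algebraic (square-root) branch point.
At 2 + (2/7)*sqrt(70): a pole of order 1; residue (31/520)*sqrt(70).

Denominator factor (n**2 - 4*n - 12/7): discriminant 160/7, real irrational roots 2 + (2/7)*sqrt(70) and 2 - (2/7)*sqrt(70); poles of order 1, moduli 2 + (2/7)*sqrt(70) and -2 + (2/7)*sqrt(70).
Branch term (15/8)*sqrt(1 - n/(-7/3)): its argument vanishes at n = -7/3, a square-root branch point, modulus 7/3.
Branch term (-6/17)*sqrt(1 - n/(4/9)): its argument vanishes at n = 4/9, a square-root branch point, modulus 4/9.
The radius of convergence is the smallest modulus among the singular points: -2 + (2/7)*sqrt(70).
The branch terms are analytic at 2 - (2/7)*sqrt(70) and contribute nothing to the residue; only the rational part matters.
The factor n**2 - 4*n - 12/7 splits as (n - a)(n - a') with a = 2 - (2/7)*sqrt(70), a' = 2 + (2/7)*sqrt(70). At the order-1 pole a set g(n) = (n - a)*(rational part) = [31/13] / (n - a').
Simple pole: residue = g(a) at a = 2 - (2/7)*sqrt(70), which is -(31/520)*sqrt(70).
The branch terms are analytic at 2 + (2/7)*sqrt(70) and contribute nothing to the residue; only the rational part matters.
The factor n**2 - 4*n - 12/7 splits as (n - a)(n - a') with a = 2 + (2/7)*sqrt(70), a' = 2 - (2/7)*sqrt(70). At the order-1 pole a set g(n) = (n - a)*(rational part) = [31/13] / (n - a').
Simple pole: residue = g(a) at a = 2 + (2/7)*sqrt(70), which is (31/520)*sqrt(70).
List the singular points by increasing real part (a conjugate pair: the negative imaginary part first).


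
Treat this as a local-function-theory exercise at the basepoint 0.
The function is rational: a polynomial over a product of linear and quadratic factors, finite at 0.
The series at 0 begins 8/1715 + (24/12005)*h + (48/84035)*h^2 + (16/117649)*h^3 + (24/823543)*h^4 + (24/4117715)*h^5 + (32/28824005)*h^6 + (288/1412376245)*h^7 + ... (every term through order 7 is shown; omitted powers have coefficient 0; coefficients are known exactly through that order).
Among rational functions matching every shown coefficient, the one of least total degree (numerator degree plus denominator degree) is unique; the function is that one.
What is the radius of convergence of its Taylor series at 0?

No rational of total degree below 3 reproduces all 8 coefficients; solving the [0/3] Pade equations on them gives f(h) = -8/(5*(h - 7)**3), whose expansion matches every shown term.
Denominator factor (h - 7)^3: pole of order 3 at 7, modulus 7.
The radius of convergence is the smallest modulus among the singular points: 7.

The radius of convergence is 7.


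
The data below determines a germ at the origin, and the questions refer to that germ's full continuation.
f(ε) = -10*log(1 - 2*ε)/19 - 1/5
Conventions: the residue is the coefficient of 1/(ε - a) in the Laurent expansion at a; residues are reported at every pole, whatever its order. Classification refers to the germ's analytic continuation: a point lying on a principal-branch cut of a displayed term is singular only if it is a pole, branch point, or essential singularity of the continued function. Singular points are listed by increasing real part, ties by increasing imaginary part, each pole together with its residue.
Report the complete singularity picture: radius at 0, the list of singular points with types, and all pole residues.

Branch term (-10/19)*log(1 - ε/(1/2)): its argument vanishes at ε = 1/2, a logarithmic branch point, modulus 1/2.
The radius of convergence is the smallest modulus among the singular points: 1/2.

Radius of convergence at 0: 1/2.
At 1/2: a logarithmic branch point.


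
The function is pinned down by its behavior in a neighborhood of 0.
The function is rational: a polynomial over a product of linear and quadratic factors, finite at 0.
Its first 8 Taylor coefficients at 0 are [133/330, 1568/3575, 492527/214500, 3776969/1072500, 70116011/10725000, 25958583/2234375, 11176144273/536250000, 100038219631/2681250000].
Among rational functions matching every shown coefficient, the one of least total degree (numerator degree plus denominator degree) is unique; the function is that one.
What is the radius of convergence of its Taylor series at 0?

No rational of total degree below 4 reproduces all 8 coefficients; solving the [2/2] Pade equations on them gives f(v) = (-2*v**2 + 7*v/39 - 19/33)/(v**2 + 2*v - 10/7), whose expansion matches every shown term.
Denominator factor (v**2 + 2*v - 10/7): discriminant 68/7, real irrational roots -1 + (1/7)*sqrt(119) and -1 - (1/7)*sqrt(119); poles of order 1, moduli -1 + (1/7)*sqrt(119) and 1 + (1/7)*sqrt(119).
The radius of convergence is the smallest modulus among the singular points: -1 + (1/7)*sqrt(119).

The radius of convergence is -1 + (1/7)*sqrt(119).
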